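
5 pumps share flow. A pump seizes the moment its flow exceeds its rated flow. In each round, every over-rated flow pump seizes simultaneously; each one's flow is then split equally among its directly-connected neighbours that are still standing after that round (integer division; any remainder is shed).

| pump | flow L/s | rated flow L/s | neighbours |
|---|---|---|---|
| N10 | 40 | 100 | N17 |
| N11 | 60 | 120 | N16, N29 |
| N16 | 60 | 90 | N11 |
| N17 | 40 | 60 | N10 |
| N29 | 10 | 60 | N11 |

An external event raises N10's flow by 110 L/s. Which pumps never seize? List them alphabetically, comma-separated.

Round 1 — N10 at 150 > 100. N10 seizes.
  N10 sheds 150 L/s to N17: 150 each.
    N17: 40+150 = 190 > 60
Round 2 — N17 seizes.
  N17 sheds 190 L/s: no online neighbours, lost.
No further seizures.

N11, N16, N29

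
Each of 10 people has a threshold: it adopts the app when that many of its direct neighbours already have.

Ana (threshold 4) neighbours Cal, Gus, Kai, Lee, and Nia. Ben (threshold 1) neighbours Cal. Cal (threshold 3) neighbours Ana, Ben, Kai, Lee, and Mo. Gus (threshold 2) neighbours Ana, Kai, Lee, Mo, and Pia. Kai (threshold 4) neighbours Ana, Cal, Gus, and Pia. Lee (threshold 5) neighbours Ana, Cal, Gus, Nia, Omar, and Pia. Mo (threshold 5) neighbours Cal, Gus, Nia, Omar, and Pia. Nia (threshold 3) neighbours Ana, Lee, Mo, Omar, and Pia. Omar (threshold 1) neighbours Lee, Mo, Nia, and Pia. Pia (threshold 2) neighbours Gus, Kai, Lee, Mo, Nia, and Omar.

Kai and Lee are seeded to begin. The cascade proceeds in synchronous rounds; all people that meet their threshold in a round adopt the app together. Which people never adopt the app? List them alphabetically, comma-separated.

none

Round 1 — Kai, Lee adopt the app (initial).
Round 2 — checking thresholds:
  Ana: 2 of 5 neighbours < 4, holds.
  Cal: 2 of 5 neighbours < 3, holds.
  Gus: 2 of 5 neighbours ≥ 2, adopts the app.
  Nia: 1 of 5 neighbours < 3, holds.
  Omar: 1 of 4 neighbours ≥ 1, adopts the app.
  Pia: 2 of 6 neighbours ≥ 2, adopts the app.
Round 3 — checking thresholds:
  Ana: 3 of 5 neighbours < 4, holds.
  Cal: 2 of 5 neighbours < 3, holds.
  Mo: 3 of 5 neighbours < 5, holds.
  Nia: 3 of 5 neighbours ≥ 3, adopts the app.
Round 4 — checking thresholds:
  Ana: 4 of 5 neighbours ≥ 4, adopts the app.
  Cal: 2 of 5 neighbours < 3, holds.
  Mo: 4 of 5 neighbours < 5, holds.
Round 5 — checking thresholds:
  Cal: 3 of 5 neighbours ≥ 3, adopts the app.
  Mo: 4 of 5 neighbours < 5, holds.
Round 6 — checking thresholds:
  Ben: 1 of 1 neighbours ≥ 1, adopts the app.
  Mo: 5 of 5 neighbours ≥ 5, adopts the app.
Round 7 — no new adoptions; cascade stops.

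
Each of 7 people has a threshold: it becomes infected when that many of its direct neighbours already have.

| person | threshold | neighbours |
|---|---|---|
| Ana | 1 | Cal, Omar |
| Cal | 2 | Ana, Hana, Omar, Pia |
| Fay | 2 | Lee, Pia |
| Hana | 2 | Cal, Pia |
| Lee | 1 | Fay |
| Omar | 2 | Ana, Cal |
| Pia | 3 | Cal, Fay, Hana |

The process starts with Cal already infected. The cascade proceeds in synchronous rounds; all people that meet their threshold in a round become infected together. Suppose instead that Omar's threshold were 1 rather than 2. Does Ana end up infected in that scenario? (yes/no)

yes

With Omar's threshold at 1:
Round 1 — Cal becomes infected (initial).
Round 2 — checking thresholds:
  Ana: 1 of 2 neighbours ≥ 1, becomes infected.
  Hana: 1 of 2 neighbours < 2, holds.
  Omar: 1 of 2 neighbours ≥ 1, becomes infected.
  Pia: 1 of 3 neighbours < 3, holds.
Round 3 — no new infections; cascade stops.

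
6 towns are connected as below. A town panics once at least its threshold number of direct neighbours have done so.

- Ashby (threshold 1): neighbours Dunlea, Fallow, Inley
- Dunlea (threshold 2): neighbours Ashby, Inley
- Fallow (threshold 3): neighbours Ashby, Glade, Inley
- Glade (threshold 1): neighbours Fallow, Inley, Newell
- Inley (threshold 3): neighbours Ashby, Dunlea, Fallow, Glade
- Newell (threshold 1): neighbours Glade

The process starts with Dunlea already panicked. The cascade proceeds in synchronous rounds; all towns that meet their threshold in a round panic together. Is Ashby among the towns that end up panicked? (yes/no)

Round 1 — Dunlea panics (initial).
Round 2 — checking thresholds:
  Ashby: 1 of 3 neighbours ≥ 1, panics.
  Inley: 1 of 4 neighbours < 3, holds.
Round 3 — no new panics; cascade stops.

yes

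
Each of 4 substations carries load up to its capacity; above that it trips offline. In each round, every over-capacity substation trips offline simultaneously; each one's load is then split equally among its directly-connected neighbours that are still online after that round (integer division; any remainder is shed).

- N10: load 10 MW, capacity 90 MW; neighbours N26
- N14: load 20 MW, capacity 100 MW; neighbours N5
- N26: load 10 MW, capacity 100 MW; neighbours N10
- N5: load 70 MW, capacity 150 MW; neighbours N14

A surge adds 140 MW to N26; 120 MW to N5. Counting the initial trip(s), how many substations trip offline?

Round 1 — N26 at 150 > 100; N5 at 190 > 150. N26, N5 trip offline.
  N26 sheds 150 MW to N10: 150 each.
    N10: 10+150 = 160 > 90
  N5 sheds 190 MW to N14: 190 each.
    N14: 20+190 = 210 > 100
Round 2 — N10, N14 trip offline.
  N10 sheds 160 MW: no online neighbours, lost.
  N14 sheds 210 MW: no online neighbours, lost.
No further trips.

4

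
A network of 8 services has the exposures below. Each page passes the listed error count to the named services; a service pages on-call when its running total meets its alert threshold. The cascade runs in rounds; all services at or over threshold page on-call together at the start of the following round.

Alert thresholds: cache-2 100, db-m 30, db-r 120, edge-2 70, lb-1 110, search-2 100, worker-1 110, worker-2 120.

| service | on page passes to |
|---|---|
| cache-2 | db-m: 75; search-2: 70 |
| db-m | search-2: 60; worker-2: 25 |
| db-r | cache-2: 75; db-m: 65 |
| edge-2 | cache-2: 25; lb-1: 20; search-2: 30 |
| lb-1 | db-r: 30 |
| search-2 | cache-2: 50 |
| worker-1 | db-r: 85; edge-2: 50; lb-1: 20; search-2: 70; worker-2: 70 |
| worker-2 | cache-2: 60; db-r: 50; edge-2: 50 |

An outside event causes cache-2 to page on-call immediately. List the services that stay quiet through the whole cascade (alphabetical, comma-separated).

Round 1 — cache-2 pages on-call (initial).
  db-m: +75 → 75 ≥ 30
  search-2: +70 → 70 < 100
Round 2 — db-m pages on-call.
  search-2: +60 → 130 ≥ 100
  worker-2: +25 → 25 < 120
Round 3 — search-2 pages on-call.
No further pages.

db-r, edge-2, lb-1, worker-1, worker-2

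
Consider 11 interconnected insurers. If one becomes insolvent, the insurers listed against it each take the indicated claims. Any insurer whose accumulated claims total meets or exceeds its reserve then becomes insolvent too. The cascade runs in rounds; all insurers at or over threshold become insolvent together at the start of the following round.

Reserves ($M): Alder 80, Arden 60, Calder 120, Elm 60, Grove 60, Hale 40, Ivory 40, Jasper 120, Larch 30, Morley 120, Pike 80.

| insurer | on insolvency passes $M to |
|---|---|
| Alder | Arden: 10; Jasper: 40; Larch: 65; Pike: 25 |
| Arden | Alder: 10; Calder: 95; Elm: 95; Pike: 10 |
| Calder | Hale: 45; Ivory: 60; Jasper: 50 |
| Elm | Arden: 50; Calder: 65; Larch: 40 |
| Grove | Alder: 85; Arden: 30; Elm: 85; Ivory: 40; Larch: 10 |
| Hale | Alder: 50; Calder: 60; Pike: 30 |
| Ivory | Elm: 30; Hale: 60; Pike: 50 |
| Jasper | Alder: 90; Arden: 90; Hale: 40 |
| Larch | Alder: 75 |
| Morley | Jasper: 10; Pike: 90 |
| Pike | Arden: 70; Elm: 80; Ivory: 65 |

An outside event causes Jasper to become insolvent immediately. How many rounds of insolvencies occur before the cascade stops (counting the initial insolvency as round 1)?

Round 1 — Jasper becomes insolvent (initial).
  Alder: +90 → 90 ≥ 80
  Arden: +90 → 90 ≥ 60
  Hale: +40 → 40 ≥ 40
Round 2 — Alder, Arden, Hale become insolvent.
  Calder: +95+60 → 155 ≥ 120
  Elm: +95 → 95 ≥ 60
  Larch: +65 → 65 ≥ 30
  Pike: +25+10+30 → 65 < 80
Round 3 — Calder, Elm, Larch become insolvent.
  Ivory: +60 → 60 ≥ 40
Round 4 — Ivory becomes insolvent.
  Pike: +50 → 115 ≥ 80
Round 5 — Pike becomes insolvent.
No further insolvencies.

5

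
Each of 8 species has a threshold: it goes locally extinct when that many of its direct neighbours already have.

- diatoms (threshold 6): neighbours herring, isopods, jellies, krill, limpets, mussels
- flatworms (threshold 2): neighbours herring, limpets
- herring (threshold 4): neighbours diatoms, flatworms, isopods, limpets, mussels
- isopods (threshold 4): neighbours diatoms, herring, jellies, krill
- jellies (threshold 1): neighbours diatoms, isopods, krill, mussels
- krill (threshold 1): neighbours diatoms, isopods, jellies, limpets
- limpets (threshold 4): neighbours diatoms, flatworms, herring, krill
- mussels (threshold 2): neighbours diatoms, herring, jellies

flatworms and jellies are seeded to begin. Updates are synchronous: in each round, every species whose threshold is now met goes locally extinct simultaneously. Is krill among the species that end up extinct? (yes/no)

Round 1 — flatworms, jellies go locally extinct (initial).
Round 2 — checking thresholds:
  diatoms: 1 of 6 neighbours < 6, not yet.
  herring: 1 of 5 neighbours < 4, not yet.
  isopods: 1 of 4 neighbours < 4, not yet.
  krill: 1 of 4 neighbours ≥ 1, goes locally extinct.
  limpets: 1 of 4 neighbours < 4, not yet.
  mussels: 1 of 3 neighbours < 2, not yet.
Round 3 — no new extinctions; cascade stops.

yes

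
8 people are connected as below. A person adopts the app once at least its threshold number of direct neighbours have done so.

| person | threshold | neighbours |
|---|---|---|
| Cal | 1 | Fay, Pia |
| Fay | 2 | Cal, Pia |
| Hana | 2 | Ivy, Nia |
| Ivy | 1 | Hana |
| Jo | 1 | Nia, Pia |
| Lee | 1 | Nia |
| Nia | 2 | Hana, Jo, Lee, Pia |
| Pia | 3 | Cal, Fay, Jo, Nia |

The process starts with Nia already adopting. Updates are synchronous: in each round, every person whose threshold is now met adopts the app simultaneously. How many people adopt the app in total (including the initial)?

3

Round 1 — Nia adopts the app (initial).
Round 2 — checking thresholds:
  Hana: 1 of 2 neighbours < 2, holds.
  Jo: 1 of 2 neighbours ≥ 1, adopts the app.
  Lee: 1 of 1 neighbours ≥ 1, adopts the app.
  Pia: 1 of 4 neighbours < 3, holds.
Round 3 — no new adoptions; cascade stops.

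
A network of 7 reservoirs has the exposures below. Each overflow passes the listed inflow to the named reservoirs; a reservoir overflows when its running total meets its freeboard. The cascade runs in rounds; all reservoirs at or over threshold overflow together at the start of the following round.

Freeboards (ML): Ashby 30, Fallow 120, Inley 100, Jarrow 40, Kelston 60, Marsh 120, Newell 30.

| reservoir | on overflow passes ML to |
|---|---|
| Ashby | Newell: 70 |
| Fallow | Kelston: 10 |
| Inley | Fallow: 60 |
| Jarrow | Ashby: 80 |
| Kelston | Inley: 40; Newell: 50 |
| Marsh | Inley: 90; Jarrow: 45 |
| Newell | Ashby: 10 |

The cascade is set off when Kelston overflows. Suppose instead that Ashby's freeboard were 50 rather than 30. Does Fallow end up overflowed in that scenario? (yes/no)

With Ashby's freeboard at 50:
Round 1 — Kelston overflows (initial).
  Inley: +40 → 40 < 100
  Newell: +50 → 50 ≥ 30
Round 2 — Newell overflows.
  Ashby: +10 → 10 < 50
No further overflows.

no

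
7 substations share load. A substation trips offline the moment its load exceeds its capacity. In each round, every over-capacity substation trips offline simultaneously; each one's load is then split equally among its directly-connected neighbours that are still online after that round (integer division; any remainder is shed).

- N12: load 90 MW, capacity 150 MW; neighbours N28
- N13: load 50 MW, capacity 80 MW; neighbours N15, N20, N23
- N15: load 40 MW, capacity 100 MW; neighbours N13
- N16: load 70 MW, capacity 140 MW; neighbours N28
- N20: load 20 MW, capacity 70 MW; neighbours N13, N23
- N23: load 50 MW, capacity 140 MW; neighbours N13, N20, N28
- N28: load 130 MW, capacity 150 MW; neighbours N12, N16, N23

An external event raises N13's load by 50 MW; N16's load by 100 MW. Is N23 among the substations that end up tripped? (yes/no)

Round 1 — N13 at 100 > 80; N16 at 170 > 140. N13, N16 trip offline.
  N13 sheds 100 MW to N15, N20, N23: 33 each (1 lost).
    N15: 40+33 = 73 ≤ 100
    N20: 20+33 = 53 ≤ 70
    N23: 50+33 = 83 ≤ 140
  N16 sheds 170 MW to N28: 170 each.
    N28: 130+170 = 300 > 150
Round 2 — N28 trips offline.
  N28 sheds 300 MW to N12, N23: 150 each.
    N12: 90+150 = 240 > 150
    N23: 83+150 = 233 > 140
Round 3 — N12, N23 trip offline.
  N12 sheds 240 MW: no online neighbours, lost.
  N23 sheds 233 MW to N20: 233 each.
    N20: 53+233 = 286 > 70
Round 4 — N20 trips offline.
  N20 sheds 286 MW: no online neighbours, lost.
No further trips.

yes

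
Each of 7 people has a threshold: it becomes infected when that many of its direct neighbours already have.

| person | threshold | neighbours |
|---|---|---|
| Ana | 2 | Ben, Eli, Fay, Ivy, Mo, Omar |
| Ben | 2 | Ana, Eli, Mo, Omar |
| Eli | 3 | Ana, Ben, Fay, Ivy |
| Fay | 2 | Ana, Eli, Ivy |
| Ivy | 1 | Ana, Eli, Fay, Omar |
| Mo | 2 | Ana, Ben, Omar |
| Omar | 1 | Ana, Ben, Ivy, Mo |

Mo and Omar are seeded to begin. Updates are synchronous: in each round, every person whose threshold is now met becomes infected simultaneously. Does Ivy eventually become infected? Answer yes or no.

Round 1 — Mo, Omar become infected (initial).
Round 2 — checking thresholds:
  Ana: 2 of 6 neighbours ≥ 2, becomes infected.
  Ben: 2 of 4 neighbours ≥ 2, becomes infected.
  Ivy: 1 of 4 neighbours ≥ 1, becomes infected.
Round 3 — checking thresholds:
  Eli: 3 of 4 neighbours ≥ 3, becomes infected.
  Fay: 2 of 3 neighbours ≥ 2, becomes infected.
Round 4 — no new infections; cascade stops.

yes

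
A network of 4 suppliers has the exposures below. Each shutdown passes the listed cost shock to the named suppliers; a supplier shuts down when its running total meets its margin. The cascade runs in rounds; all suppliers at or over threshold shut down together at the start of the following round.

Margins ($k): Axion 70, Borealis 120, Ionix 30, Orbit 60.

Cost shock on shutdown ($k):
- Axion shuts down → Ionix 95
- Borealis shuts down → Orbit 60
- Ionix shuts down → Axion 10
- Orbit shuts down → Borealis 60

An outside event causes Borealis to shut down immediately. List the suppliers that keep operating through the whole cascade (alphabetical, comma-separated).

Axion, Ionix

Round 1 — Borealis shuts down (initial).
  Orbit: +60 → 60 ≥ 60
Round 2 — Orbit shuts down.
No further shutdowns.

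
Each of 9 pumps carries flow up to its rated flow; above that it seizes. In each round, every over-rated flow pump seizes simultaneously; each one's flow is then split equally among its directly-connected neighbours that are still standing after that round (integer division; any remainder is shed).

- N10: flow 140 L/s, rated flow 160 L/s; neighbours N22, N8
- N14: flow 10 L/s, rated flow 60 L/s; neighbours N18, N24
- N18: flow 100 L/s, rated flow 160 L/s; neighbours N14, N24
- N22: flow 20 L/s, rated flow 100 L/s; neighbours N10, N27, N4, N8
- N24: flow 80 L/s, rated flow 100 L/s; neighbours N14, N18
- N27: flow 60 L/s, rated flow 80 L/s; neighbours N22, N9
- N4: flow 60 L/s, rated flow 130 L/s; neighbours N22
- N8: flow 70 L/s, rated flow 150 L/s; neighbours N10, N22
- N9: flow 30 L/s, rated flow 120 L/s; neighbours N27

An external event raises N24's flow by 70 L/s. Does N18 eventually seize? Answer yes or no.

Round 1 — N24 at 150 > 100. N24 seizes.
  N24 sheds 150 L/s to N14, N18: 75 each.
    N14: 10+75 = 85 > 60
    N18: 100+75 = 175 > 160
Round 2 — N14, N18 seize.
  N14 sheds 85 L/s: no online neighbours, lost.
  N18 sheds 175 L/s: no online neighbours, lost.
No further seizures.

yes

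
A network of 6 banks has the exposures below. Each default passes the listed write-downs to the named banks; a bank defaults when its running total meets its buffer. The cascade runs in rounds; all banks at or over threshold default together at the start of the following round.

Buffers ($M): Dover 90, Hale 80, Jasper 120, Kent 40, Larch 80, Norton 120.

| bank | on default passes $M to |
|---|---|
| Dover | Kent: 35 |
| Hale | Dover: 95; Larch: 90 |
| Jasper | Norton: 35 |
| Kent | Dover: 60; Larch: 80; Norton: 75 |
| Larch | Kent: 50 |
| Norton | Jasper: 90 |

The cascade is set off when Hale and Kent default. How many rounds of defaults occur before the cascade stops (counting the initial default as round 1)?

2

Round 1 — Hale, Kent default (initial).
  Dover: +95+60 → 155 ≥ 90
  Larch: +90+80 → 170 ≥ 80
  Norton: +75 → 75 < 120
Round 2 — Dover, Larch default.
No further defaults.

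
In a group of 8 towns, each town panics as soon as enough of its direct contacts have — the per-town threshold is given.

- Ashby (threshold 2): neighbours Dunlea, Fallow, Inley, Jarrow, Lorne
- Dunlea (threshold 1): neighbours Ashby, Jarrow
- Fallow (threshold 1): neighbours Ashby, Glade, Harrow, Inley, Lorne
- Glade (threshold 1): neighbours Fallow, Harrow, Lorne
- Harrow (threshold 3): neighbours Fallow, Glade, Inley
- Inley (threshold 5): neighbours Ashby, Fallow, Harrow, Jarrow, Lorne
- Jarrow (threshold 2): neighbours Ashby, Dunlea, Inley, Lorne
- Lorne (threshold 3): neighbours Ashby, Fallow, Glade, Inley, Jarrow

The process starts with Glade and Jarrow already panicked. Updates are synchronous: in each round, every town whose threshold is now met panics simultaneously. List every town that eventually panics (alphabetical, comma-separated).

Ashby, Dunlea, Fallow, Glade, Jarrow, Lorne

Round 1 — Glade, Jarrow panic (initial).
Round 2 — checking thresholds:
  Ashby: 1 of 5 neighbours < 2, holds.
  Dunlea: 1 of 2 neighbours ≥ 1, panics.
  Fallow: 1 of 5 neighbours ≥ 1, panics.
  Harrow: 1 of 3 neighbours < 3, holds.
  Inley: 1 of 5 neighbours < 5, holds.
  Lorne: 2 of 5 neighbours < 3, holds.
Round 3 — checking thresholds:
  Ashby: 3 of 5 neighbours ≥ 2, panics.
  Harrow: 2 of 3 neighbours < 3, holds.
  Inley: 2 of 5 neighbours < 5, holds.
  Lorne: 3 of 5 neighbours ≥ 3, panics.
Round 4 — no new panics; cascade stops.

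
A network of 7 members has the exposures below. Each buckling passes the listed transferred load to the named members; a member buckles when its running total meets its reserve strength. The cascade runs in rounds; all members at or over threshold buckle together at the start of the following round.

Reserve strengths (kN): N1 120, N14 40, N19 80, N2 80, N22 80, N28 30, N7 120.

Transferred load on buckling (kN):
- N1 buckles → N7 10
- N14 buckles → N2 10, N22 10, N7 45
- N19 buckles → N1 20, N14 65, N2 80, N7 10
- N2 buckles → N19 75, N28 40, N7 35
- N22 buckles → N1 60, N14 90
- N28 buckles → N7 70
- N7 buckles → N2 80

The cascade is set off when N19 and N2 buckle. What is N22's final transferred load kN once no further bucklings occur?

10

Round 1 — N19, N2 buckle (initial).
  N1: +20 → 20 < 120
  N14: +65 → 65 ≥ 40
  N28: +40 → 40 ≥ 30
  N7: +10+35 → 45 < 120
Round 2 — N14, N28 buckle.
  N22: +10 → 10 < 80
  N7: +45+70 → 160 ≥ 120
Round 3 — N7 buckles.
No further bucklings.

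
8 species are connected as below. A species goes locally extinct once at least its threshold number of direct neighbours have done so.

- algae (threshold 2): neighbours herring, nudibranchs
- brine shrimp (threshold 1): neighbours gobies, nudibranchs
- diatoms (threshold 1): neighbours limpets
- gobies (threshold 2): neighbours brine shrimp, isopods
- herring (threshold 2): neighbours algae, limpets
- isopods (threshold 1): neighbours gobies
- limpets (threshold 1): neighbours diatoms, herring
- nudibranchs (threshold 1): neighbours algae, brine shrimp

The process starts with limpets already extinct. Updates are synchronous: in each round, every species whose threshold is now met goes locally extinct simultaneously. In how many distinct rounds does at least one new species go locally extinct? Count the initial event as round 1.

2

Round 1 — limpets goes locally extinct (initial).
Round 2 — checking thresholds:
  diatoms: 1 of 1 neighbours ≥ 1, goes locally extinct.
  herring: 1 of 2 neighbours < 2, not yet.
Round 3 — no new extinctions; cascade stops.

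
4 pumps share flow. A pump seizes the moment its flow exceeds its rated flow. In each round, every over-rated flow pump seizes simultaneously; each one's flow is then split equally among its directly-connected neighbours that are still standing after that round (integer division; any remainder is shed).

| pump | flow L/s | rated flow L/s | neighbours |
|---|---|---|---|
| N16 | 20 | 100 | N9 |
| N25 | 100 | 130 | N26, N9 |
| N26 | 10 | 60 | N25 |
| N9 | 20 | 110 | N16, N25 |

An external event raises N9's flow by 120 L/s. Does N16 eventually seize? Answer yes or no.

no

Round 1 — N9 at 140 > 110. N9 seizes.
  N9 sheds 140 L/s to N16, N25: 70 each.
    N16: 20+70 = 90 ≤ 100
    N25: 100+70 = 170 > 130
Round 2 — N25 seizes.
  N25 sheds 170 L/s to N26: 170 each.
    N26: 10+170 = 180 > 60
Round 3 — N26 seizes.
  N26 sheds 180 L/s: no online neighbours, lost.
No further seizures.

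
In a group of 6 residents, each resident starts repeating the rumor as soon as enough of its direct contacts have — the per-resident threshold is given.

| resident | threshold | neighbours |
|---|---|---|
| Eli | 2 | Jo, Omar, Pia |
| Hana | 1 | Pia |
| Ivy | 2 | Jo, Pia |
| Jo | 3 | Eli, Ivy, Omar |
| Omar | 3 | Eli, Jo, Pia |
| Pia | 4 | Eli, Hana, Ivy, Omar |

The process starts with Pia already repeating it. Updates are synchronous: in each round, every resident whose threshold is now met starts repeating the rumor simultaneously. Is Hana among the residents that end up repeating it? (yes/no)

yes

Round 1 — Pia starts repeating the rumor (initial).
Round 2 — checking thresholds:
  Eli: 1 of 3 neighbours < 2, not yet.
  Hana: 1 of 1 neighbours ≥ 1, starts repeating the rumor.
  Ivy: 1 of 2 neighbours < 2, not yet.
  Omar: 1 of 3 neighbours < 3, not yet.
Round 3 — no new spreads; cascade stops.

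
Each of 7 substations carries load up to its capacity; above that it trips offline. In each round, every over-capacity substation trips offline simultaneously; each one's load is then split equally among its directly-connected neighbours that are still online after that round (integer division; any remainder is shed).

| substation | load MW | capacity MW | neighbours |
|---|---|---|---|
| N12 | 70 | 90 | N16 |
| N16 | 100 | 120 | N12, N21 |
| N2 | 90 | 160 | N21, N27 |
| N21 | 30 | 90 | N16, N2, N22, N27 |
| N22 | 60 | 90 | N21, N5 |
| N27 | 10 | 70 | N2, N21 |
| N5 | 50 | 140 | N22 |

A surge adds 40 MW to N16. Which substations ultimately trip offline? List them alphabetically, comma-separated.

Round 1 — N16 at 140 > 120. N16 trips offline.
  N16 sheds 140 MW to N12, N21: 70 each.
    N12: 70+70 = 140 > 90
    N21: 30+70 = 100 > 90
Round 2 — N12, N21 trip offline.
  N12 sheds 140 MW: no online neighbours, lost.
  N21 sheds 100 MW to N2, N22, N27: 33 each (1 lost).
    N2: 90+33 = 123 ≤ 160
    N22: 60+33 = 93 > 90
    N27: 10+33 = 43 ≤ 70
Round 3 — N22 trips offline.
  N22 sheds 93 MW to N5: 93 each.
    N5: 50+93 = 143 > 140
Round 4 — N5 trips offline.
  N5 sheds 143 MW: no online neighbours, lost.
No further trips.

N12, N16, N21, N22, N5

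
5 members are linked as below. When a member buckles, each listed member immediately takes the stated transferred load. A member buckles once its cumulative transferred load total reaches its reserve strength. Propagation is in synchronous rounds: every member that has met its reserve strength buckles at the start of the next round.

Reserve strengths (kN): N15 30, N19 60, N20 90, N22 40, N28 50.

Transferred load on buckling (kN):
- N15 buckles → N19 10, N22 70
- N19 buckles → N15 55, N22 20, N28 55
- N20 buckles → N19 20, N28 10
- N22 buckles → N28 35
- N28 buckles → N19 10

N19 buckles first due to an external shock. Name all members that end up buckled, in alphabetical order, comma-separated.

N15, N19, N22, N28

Round 1 — N19 buckles (initial).
  N15: +55 → 55 ≥ 30
  N22: +20 → 20 < 40
  N28: +55 → 55 ≥ 50
Round 2 — N15, N28 buckle.
  N22: +70 → 90 ≥ 40
Round 3 — N22 buckles.
No further bucklings.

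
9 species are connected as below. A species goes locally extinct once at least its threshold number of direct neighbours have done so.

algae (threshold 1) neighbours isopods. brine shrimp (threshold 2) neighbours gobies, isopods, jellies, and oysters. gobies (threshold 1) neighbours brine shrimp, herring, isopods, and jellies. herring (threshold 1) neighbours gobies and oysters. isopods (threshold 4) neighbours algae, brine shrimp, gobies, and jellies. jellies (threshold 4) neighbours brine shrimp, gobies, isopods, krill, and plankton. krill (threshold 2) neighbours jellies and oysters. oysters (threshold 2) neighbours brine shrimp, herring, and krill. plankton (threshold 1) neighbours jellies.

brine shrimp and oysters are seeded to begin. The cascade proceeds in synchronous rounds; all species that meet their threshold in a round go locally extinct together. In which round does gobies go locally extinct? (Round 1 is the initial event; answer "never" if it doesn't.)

Round 1 — brine shrimp, oysters go locally extinct (initial).
Round 2 — checking thresholds:
  gobies: 1 of 4 neighbours ≥ 1, goes locally extinct.
  herring: 1 of 2 neighbours ≥ 1, goes locally extinct.
  isopods: 1 of 4 neighbours < 4, below threshold.
  jellies: 1 of 5 neighbours < 4, below threshold.
  krill: 1 of 2 neighbours < 2, below threshold.
Round 3 — no new extinctions; cascade stops.

2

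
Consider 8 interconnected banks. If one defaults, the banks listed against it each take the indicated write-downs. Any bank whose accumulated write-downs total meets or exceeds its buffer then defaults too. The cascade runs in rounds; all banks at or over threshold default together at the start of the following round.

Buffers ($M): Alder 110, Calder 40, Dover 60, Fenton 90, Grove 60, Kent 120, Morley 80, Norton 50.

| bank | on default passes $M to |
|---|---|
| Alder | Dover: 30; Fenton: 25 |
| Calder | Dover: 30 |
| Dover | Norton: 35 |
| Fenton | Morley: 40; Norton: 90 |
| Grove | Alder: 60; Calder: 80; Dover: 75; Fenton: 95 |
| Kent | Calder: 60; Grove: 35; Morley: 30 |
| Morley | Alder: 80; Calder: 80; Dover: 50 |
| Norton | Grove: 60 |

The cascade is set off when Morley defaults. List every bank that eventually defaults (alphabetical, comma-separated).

Calder, Dover, Morley

Round 1 — Morley defaults (initial).
  Alder: +80 → 80 < 110
  Calder: +80 → 80 ≥ 40
  Dover: +50 → 50 < 60
Round 2 — Calder defaults.
  Dover: +30 → 80 ≥ 60
Round 3 — Dover defaults.
  Norton: +35 → 35 < 50
No further defaults.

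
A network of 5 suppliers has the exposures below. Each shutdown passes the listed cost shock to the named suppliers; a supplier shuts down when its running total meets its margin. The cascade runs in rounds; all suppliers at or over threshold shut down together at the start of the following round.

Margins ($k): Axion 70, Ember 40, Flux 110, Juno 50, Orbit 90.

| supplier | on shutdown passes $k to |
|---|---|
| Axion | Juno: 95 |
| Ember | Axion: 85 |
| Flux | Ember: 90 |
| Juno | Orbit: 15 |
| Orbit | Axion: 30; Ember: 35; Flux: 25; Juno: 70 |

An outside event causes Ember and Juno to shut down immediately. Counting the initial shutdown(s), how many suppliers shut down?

3

Round 1 — Ember, Juno shut down (initial).
  Axion: +85 → 85 ≥ 70
  Orbit: +15 → 15 < 90
Round 2 — Axion shuts down.
No further shutdowns.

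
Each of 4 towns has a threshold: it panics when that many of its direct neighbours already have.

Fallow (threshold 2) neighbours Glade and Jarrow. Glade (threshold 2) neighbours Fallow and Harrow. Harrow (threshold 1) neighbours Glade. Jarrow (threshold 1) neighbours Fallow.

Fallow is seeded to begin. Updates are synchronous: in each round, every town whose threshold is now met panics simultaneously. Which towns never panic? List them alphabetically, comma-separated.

Glade, Harrow

Round 1 — Fallow panics (initial).
Round 2 — checking thresholds:
  Glade: 1 of 2 neighbours < 2, holds.
  Jarrow: 1 of 1 neighbours ≥ 1, panics.
Round 3 — no new panics; cascade stops.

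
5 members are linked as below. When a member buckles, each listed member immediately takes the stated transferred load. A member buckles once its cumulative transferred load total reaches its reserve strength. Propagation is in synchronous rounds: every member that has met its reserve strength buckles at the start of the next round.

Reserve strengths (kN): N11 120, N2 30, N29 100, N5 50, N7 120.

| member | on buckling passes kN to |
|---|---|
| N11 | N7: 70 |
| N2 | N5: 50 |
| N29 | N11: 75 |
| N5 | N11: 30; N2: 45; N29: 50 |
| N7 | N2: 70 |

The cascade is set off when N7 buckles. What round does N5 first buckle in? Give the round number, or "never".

3

Round 1 — N7 buckles (initial).
  N2: +70 → 70 ≥ 30
Round 2 — N2 buckles.
  N5: +50 → 50 ≥ 50
Round 3 — N5 buckles.
  N11: +30 → 30 < 120
  N29: +50 → 50 < 100
No further bucklings.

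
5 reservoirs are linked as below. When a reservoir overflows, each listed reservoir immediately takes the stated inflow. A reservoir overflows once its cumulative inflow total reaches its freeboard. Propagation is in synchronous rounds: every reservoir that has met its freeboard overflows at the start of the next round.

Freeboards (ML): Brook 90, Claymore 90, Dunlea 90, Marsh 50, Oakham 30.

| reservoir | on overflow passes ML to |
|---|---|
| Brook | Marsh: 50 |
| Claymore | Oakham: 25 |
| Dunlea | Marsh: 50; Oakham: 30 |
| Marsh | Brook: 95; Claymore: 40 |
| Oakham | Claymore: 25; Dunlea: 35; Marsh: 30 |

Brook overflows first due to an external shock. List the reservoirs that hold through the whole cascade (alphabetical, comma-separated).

Claymore, Dunlea, Oakham

Round 1 — Brook overflows (initial).
  Marsh: +50 → 50 ≥ 50
Round 2 — Marsh overflows.
  Claymore: +40 → 40 < 90
No further overflows.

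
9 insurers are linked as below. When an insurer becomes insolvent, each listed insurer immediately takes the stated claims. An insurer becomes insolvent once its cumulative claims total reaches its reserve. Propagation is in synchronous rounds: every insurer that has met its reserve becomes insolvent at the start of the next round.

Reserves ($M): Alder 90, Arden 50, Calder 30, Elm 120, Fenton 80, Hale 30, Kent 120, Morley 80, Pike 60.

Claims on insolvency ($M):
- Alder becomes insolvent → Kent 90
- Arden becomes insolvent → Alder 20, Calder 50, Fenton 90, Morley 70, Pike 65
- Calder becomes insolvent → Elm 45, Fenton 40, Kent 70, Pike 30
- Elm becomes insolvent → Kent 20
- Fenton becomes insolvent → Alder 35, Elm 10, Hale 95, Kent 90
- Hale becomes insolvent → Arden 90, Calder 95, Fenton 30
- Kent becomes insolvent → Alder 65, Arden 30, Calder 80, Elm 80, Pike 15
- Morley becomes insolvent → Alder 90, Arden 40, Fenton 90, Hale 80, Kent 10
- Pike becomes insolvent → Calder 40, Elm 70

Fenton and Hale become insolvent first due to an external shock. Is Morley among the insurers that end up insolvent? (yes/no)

Round 1 — Fenton, Hale become insolvent (initial).
  Alder: +35 → 35 < 90
  Arden: +90 → 90 ≥ 50
  Calder: +95 → 95 ≥ 30
  Elm: +10 → 10 < 120
  Kent: +90 → 90 < 120
Round 2 — Arden, Calder become insolvent.
  Alder: +20 → 55 < 90
  Elm: +45 → 55 < 120
  Kent: +70 → 160 ≥ 120
  Morley: +70 → 70 < 80
  Pike: +65+30 → 95 ≥ 60
Round 3 — Kent, Pike become insolvent.
  Alder: +65 → 120 ≥ 90
  Elm: +80+70 → 205 ≥ 120
Round 4 — Alder, Elm become insolvent.
No further insolvencies.

no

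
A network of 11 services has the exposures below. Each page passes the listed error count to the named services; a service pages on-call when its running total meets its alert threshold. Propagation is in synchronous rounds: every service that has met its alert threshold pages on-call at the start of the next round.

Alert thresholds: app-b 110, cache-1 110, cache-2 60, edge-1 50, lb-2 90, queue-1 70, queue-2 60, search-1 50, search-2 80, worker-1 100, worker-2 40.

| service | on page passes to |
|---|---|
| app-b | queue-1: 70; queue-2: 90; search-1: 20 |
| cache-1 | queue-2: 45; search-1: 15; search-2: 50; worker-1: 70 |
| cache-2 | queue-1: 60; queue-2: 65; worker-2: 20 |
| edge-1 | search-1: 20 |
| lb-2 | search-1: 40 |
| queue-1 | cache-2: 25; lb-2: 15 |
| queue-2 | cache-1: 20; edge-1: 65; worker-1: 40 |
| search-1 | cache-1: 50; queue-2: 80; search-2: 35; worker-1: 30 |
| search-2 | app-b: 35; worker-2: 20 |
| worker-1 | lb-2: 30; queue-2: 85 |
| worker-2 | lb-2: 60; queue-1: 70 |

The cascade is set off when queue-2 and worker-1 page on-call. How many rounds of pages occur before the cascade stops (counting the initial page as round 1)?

2

Round 1 — queue-2, worker-1 page on-call (initial).
  cache-1: +20 → 20 < 110
  edge-1: +65 → 65 ≥ 50
  lb-2: +30 → 30 < 90
Round 2 — edge-1 pages on-call.
  search-1: +20 → 20 < 50
No further pages.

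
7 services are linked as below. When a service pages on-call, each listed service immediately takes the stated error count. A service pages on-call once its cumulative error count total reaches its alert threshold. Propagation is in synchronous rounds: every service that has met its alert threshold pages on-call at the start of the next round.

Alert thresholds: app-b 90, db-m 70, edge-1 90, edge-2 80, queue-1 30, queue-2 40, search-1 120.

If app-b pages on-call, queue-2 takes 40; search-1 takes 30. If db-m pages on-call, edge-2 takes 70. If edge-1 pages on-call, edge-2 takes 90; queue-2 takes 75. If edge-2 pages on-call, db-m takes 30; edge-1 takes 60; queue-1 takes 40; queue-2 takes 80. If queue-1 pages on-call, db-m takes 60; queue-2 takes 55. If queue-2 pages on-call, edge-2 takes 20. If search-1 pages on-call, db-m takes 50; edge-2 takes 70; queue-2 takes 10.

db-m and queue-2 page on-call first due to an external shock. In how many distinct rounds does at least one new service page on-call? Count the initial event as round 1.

3

Round 1 — db-m, queue-2 page on-call (initial).
  edge-2: +70+20 → 90 ≥ 80
Round 2 — edge-2 pages on-call.
  edge-1: +60 → 60 < 90
  queue-1: +40 → 40 ≥ 30
Round 3 — queue-1 pages on-call.
No further pages.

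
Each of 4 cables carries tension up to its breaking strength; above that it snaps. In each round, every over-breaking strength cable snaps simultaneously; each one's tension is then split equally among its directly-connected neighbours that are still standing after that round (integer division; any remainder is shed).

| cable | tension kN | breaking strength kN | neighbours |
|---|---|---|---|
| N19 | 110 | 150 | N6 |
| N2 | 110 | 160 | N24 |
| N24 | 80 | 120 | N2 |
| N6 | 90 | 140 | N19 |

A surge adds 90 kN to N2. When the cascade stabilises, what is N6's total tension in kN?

Round 1 — N2 at 200 > 160. N2 snaps.
  N2 sheds 200 kN to N24: 200 each.
    N24: 80+200 = 280 > 120
Round 2 — N24 snaps.
  N24 sheds 280 kN: no online neighbours, lost.
No further breaks.

90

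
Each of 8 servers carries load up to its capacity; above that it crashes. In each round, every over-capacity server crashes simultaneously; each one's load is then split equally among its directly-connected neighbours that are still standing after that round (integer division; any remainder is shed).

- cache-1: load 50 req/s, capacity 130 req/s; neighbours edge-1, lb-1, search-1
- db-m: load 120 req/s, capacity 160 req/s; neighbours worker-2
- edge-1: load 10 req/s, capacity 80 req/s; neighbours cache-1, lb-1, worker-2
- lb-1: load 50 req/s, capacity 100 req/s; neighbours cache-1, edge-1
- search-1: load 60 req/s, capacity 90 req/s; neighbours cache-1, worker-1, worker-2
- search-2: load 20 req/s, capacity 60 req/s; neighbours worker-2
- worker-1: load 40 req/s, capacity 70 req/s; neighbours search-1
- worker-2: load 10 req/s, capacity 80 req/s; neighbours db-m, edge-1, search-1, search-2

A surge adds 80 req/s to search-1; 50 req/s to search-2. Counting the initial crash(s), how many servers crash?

5

Round 1 — search-1 at 140 > 90; search-2 at 70 > 60. search-1, search-2 crash.
  search-1 sheds 140 req/s to cache-1, worker-1, worker-2: 46 each (2 lost).
    cache-1: 50+46 = 96 ≤ 130
    worker-1: 40+46 = 86 > 70
    worker-2: 10+46 = 56 ≤ 80
  search-2 sheds 70 req/s to worker-2: 70 each.
    worker-2: 56+70 = 126 > 80
Round 2 — worker-1, worker-2 crash.
  worker-1 sheds 86 req/s: no online neighbours, lost.
  worker-2 sheds 126 req/s to db-m, edge-1: 63 each.
    db-m: 120+63 = 183 > 160
    edge-1: 10+63 = 73 ≤ 80
Round 3 — db-m crashes.
  db-m sheds 183 req/s: no online neighbours, lost.
No further crashes.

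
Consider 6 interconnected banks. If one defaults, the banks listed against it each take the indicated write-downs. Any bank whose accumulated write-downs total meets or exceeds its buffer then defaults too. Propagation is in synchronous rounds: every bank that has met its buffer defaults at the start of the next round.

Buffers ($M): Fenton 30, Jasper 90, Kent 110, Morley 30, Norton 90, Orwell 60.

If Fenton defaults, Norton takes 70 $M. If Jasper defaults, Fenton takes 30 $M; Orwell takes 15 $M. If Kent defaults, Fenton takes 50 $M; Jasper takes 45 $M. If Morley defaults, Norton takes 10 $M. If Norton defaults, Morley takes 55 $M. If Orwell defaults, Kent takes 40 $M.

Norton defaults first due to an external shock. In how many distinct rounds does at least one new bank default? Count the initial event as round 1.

Round 1 — Norton defaults (initial).
  Morley: +55 → 55 ≥ 30
Round 2 — Morley defaults.
No further defaults.

2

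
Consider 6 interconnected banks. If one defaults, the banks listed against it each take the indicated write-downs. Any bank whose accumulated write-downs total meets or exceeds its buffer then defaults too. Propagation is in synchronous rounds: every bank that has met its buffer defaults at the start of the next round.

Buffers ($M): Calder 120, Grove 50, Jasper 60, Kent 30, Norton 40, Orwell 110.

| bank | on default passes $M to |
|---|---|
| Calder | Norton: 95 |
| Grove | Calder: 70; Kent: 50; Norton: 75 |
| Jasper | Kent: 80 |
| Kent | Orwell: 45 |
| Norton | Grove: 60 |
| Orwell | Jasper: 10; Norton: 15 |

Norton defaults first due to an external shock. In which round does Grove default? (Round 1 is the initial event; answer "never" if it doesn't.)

2

Round 1 — Norton defaults (initial).
  Grove: +60 → 60 ≥ 50
Round 2 — Grove defaults.
  Calder: +70 → 70 < 120
  Kent: +50 → 50 ≥ 30
Round 3 — Kent defaults.
  Orwell: +45 → 45 < 110
No further defaults.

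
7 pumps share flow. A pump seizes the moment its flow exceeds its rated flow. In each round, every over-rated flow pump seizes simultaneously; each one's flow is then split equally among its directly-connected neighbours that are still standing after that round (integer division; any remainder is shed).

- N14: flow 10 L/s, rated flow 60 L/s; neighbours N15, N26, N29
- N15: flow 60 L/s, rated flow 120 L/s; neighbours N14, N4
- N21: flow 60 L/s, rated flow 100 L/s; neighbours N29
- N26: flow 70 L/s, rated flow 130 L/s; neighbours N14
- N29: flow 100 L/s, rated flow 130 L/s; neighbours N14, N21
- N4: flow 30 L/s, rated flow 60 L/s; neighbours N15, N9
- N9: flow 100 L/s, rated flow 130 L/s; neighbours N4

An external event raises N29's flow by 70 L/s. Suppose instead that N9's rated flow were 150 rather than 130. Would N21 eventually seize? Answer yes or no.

With N9's rated flow at 150:
Round 1 — N29 at 170 > 130. N29 seizes.
  N29 sheds 170 L/s to N14, N21: 85 each.
    N14: 10+85 = 95 > 60
    N21: 60+85 = 145 > 100
Round 2 — N14, N21 seize.
  N14 sheds 95 L/s to N15, N26: 47 each (1 lost).
    N15: 60+47 = 107 ≤ 120
    N26: 70+47 = 117 ≤ 130
  N21 sheds 145 L/s: no online neighbours, lost.
No further seizures.

yes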